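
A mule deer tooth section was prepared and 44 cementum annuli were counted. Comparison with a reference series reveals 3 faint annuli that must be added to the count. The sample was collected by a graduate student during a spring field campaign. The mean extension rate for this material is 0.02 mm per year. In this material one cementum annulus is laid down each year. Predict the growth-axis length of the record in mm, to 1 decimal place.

After corrections the count is 44 + 3 = 47 cementum annuli.
Length ≈ 0.02 × 47 = 0.9 mm.

0.9 mm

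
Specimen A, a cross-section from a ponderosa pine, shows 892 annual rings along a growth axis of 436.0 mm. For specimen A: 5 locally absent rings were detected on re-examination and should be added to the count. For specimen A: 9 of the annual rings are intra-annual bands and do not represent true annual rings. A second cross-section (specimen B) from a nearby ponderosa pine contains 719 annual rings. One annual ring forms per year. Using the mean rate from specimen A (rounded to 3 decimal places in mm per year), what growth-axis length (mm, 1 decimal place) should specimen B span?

Specimen A: adjusted count: 892 − 9 + 5 = 888 annual rings.
A: Extension rate ≈ 436.0 / 888 = 0.491 mm/year.
B's length ≈ 0.491 × 719 = 353.0 mm.

353.0 mm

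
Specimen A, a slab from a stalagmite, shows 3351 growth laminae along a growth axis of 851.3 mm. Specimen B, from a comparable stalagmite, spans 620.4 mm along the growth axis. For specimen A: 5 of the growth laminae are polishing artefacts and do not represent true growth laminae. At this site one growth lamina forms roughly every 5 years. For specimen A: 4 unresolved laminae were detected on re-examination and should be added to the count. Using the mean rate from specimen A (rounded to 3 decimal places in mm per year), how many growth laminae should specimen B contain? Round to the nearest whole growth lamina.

Specimen A: after corrections the count is 3351 − 5 + 4 = 3350 growth laminae.
Specimen A: multiplying by 5 years per growth lamina: 3350 × 5 = 16750 years.
A: Extension rate ≈ 851.3 / 16750 = 0.051 mm per year.
For B, 620.4 / 0.051 = 12164.71 years; at 5 years per growth lamina that is 12164.71 / 5 ≈ 2433 growth laminae.

2433 growth laminae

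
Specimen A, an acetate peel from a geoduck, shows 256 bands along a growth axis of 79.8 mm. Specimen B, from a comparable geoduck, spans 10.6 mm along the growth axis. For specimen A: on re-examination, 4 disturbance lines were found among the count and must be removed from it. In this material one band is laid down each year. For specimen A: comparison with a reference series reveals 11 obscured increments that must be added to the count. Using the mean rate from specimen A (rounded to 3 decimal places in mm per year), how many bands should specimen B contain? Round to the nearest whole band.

35 bands

Specimen A: correcting the raw count gives 256 − 4 + 11 = 263 true bands.
A: 79.8 mm over 263 years gives 79.8 / 263 ≈ 0.303 mm/yr.
Specimen B: 10.6 mm / 0.303 mm per year = 34.98 years ≈ 35 bands.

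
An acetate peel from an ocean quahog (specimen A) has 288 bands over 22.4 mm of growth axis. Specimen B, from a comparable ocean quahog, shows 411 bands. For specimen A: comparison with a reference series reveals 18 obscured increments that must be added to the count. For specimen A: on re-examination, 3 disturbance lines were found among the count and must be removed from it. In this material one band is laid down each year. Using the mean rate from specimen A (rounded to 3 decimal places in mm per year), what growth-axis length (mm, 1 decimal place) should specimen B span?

Specimen A: correcting the raw count gives 288 − 3 + 18 = 303 true bands.
A: Mean rate = 22.4 mm / 303 years ≈ 0.074 mm/yr.
For B, 0.074 mm/year × 411 years = 30.4 mm.

30.4 mm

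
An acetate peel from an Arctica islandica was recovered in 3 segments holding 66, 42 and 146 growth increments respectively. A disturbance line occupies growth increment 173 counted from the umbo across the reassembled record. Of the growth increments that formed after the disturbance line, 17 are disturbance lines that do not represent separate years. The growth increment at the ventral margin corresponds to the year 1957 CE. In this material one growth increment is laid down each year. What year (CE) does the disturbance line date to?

Total growth increments = 66 + 42 + 146 = 254.
The disturbance line sits at growth increment 173 from the umbo, so 254 − 173 = 81 growth increments formed after it.
81 − 17 false = 64 true growth increments after the disturbance line.
1957 − 64 = 1893 CE.

1893 CE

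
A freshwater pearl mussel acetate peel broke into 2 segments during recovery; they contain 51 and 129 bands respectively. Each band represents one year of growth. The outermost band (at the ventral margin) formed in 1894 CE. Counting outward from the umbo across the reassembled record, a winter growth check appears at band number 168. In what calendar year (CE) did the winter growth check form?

1882 CE

Total bands = 51 + 129 = 180.
180 − 168 = 12 bands lie beyond the winter growth check toward the ventral margin.
Counting back 12 years from 1894 CE places the winter growth check in 1894 − 12 = 1882 CE.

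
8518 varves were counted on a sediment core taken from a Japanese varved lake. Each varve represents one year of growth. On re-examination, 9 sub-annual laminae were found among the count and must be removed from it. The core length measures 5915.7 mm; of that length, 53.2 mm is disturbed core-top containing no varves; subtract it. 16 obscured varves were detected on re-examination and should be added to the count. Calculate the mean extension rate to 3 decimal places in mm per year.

Correcting the raw count gives 8518 − 9 + 16 = 8525 true varves.
Net length = 5915.7 − 53.2 = 5862.5 mm.
Mean rate = 5862.5 mm / 8525 years ≈ 0.688 mm per year.

0.688 mm per year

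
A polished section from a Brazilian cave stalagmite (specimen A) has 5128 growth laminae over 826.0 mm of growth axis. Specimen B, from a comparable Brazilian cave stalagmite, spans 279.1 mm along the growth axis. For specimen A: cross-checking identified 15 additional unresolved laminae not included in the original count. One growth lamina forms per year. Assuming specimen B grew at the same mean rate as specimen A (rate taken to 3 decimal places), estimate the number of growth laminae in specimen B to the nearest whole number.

Specimen A: true growth lamina count = 5128 + 15 = 5143.
A: 826.0 mm over 5143 years gives 826.0 / 5143 ≈ 0.161 mm/year.
B spans 279.1 / 0.161 = 1733.54 years ≈ 1734 growth laminae.

1734 growth laminae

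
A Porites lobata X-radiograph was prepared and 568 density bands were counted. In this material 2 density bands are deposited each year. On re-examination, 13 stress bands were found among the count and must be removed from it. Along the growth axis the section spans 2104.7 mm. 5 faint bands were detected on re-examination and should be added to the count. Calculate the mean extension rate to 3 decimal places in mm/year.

After corrections the count is 568 − 13 + 5 = 560 density bands.
560 density bands at 2 per year is 560 / 2 = 280 years.
2104.7 mm over 280 years gives 2104.7 / 280 ≈ 7.517 mm/year.

7.517 mm/year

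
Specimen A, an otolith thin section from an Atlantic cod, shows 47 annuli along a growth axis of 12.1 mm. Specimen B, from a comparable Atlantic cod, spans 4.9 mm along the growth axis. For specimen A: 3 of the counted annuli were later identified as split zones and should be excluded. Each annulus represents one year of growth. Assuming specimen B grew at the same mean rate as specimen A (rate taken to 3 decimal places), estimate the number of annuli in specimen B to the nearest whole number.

18 annuli

Specimen A: adjusted count: 47 − 3 = 44 annuli.
A: Extension rate ≈ 12.1 / 44 = 0.275 mm/year.
Specimen B: 4.9 mm / 0.275 mm per year = 17.82 years ≈ 18 annuli.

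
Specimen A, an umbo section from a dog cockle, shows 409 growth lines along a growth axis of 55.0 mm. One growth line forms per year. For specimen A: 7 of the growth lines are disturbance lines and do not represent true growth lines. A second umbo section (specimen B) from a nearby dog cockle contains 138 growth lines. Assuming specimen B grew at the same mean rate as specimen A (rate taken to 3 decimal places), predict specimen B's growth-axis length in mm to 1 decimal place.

Specimen A: adjusted count: 409 − 7 = 402 growth lines.
A: Mean rate = 55.0 mm / 402 years ≈ 0.137 mm/yr.
B's length ≈ 0.137 × 138 = 18.9 mm.

18.9 mm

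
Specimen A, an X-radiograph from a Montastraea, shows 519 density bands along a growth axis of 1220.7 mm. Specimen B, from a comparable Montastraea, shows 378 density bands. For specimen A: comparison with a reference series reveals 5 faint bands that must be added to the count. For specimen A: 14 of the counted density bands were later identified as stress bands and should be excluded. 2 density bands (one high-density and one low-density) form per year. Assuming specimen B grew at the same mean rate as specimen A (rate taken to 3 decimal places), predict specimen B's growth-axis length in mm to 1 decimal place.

Specimen A: adjusted count: 519 − 14 + 5 = 510 density bands.
Specimen A: dividing by 2 density bands per year: 510 / 2 = 255 years.
A: Mean rate = 1220.7 mm / 255 years ≈ 4.787 mm/year.
Specimen B: 378 density bands at 2 per year is 378 / 2 = 189 years. B's length ≈ 4.787 × 189 = 904.7 mm.

904.7 mm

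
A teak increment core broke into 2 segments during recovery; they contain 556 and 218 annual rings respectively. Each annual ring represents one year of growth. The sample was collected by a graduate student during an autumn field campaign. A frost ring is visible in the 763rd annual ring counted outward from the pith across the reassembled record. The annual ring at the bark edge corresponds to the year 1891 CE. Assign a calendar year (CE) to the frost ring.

1880 CE

Total annual rings = 556 + 218 = 774.
The frost ring sits at annual ring 763 from the pith, so 774 − 763 = 11 annual rings formed after it.
Counting back 11 years from 1891 CE places the frost ring in 1891 − 11 = 1880 CE.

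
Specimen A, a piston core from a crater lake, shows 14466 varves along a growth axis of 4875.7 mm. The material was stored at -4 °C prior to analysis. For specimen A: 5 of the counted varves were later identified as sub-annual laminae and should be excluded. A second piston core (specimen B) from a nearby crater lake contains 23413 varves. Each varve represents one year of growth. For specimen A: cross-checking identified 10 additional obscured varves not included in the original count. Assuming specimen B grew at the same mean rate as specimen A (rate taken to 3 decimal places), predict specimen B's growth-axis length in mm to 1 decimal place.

Specimen A: after corrections the count is 14466 − 5 + 10 = 14471 varves.
A: 4875.7 mm over 14471 years gives 4875.7 / 14471 ≈ 0.337 mm/yr.
B's length ≈ 0.337 × 23413 = 7890.2 mm.

7890.2 mm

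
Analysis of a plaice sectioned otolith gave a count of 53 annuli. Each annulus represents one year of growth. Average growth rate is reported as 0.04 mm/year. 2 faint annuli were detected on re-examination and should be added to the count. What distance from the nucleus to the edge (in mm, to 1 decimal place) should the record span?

Correcting the raw count gives 53 + 2 = 55 true annuli.
Length ≈ 0.04 × 55 = 2.2 mm.

2.2 mm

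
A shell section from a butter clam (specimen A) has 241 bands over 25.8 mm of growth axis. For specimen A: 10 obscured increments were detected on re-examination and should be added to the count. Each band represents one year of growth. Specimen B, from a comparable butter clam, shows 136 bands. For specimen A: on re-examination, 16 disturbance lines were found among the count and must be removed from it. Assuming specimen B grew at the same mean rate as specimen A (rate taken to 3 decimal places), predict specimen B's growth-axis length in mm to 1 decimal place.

Specimen A: correcting the raw count gives 241 − 16 + 10 = 235 true bands.
A: Extension rate ≈ 25.8 / 235 = 0.110 mm per year.
Length of B = 0.110 × 136 = 15.0 mm.

15.0 mm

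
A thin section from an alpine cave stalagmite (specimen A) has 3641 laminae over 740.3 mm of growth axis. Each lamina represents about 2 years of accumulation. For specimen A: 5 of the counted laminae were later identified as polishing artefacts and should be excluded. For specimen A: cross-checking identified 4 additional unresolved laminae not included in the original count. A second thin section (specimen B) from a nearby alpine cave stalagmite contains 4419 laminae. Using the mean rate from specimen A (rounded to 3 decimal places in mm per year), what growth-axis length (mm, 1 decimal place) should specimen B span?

Specimen A: after corrections the count is 3641 − 5 + 4 = 3640 laminae.
Specimen A: multiplying by 2 years per lamina: 3640 × 2 = 7280 years.
A: 740.3 mm over 7280 years gives 740.3 / 7280 ≈ 0.102 mm/yr.
Specimen B: at 2 years per lamina, 4419 × 2 = 8838 years. Length of B = 0.102 × 8838 = 901.5 mm.

901.5 mm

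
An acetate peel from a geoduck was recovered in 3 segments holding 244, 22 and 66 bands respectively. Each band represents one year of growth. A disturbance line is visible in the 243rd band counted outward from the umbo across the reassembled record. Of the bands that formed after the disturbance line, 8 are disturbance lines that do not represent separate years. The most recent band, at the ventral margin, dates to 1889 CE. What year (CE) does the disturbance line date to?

Total bands = 244 + 22 + 66 = 332.
The disturbance line sits at band 243 from the umbo, so 332 − 243 = 89 bands formed after it.
Removing the 8 false bands leaves 89 − 8 = 81 true bands beyond the disturbance line.
1889 − 81 = 1808 CE.

1808 CE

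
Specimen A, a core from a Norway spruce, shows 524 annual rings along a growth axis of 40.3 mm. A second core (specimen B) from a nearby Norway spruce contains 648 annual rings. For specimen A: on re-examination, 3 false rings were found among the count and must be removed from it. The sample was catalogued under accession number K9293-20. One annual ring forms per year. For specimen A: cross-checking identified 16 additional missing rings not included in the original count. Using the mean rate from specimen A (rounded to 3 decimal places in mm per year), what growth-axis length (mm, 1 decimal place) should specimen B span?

Specimen A: true annual ring count = 524 − 3 + 16 = 537.
A: Mean rate = 40.3 mm / 537 years ≈ 0.075 mm per year.
B's length ≈ 0.075 × 648 = 48.6 mm.

48.6 mm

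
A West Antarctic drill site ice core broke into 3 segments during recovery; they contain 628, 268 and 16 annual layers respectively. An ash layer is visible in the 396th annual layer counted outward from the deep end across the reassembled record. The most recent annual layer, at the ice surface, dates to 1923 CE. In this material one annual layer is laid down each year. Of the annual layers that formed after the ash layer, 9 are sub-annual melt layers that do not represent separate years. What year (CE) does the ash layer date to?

1416 CE

Total annual layers = 628 + 268 + 16 = 912.
912 − 396 = 516 annual layers lie beyond the ash layer toward the ice surface.
Removing the 9 false annual layers leaves 516 − 9 = 507 true annual layers beyond the ash layer.
The annual layer at the ice surface is 1923 CE, so the ash layer dates to 1923 − 507 = 1416 CE.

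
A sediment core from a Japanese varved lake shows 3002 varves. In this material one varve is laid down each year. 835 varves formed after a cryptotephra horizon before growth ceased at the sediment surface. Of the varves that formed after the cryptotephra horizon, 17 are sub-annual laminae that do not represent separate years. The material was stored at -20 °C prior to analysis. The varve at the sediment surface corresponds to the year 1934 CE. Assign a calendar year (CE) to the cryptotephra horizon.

835 varves post-date the cryptotephra horizon.
Excluding 17 false varves: 835 − 17 = 818.
1934 − 818 = 1116 CE.

1116 CE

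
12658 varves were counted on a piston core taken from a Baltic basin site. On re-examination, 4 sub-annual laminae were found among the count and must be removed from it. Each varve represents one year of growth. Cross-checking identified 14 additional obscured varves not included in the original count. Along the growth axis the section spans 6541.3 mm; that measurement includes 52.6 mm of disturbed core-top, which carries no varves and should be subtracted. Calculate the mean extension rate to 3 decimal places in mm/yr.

Correcting the raw count gives 12658 − 4 + 14 = 12668 true varves.
The growth record spans 6541.3 − 52.6 = 6488.7 mm.
6488.7 mm over 12668 years gives 6488.7 / 12668 ≈ 0.512 mm/yr.

0.512 mm/yr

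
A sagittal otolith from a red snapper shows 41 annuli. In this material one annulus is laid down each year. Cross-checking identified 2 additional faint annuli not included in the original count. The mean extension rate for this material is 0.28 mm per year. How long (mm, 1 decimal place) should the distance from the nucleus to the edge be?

12.0 mm

Correcting the raw count gives 41 + 2 = 43 true annuli.
43 years at 0.28 mm/year gives 0.28 × 43 = 12.0 mm.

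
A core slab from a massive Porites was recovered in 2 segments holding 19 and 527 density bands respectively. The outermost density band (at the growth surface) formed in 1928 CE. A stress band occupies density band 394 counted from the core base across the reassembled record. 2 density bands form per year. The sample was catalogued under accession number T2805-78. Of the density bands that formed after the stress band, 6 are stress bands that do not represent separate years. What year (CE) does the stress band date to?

Total density bands = 19 + 527 = 546.
Between density band 394 and the growth surface there are 546 − 394 = 152 density bands.
Removing the 6 false density bands leaves 152 − 6 = 146 true density bands beyond the stress band.
With 2 density bands per year, 146 / 2 = 73 years.
The density band at the growth surface is 1928 CE, so the stress band dates to 1928 − 73 = 1855 CE.

1855 CE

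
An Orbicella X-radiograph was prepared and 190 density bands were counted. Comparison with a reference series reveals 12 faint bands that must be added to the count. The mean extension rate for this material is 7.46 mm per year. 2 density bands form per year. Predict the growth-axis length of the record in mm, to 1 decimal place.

753.5 mm

True density band count = 190 + 12 = 202.
With 2 density bands per year, 202 / 2 = 101 years.
Length ≈ 7.46 × 101 = 753.5 mm.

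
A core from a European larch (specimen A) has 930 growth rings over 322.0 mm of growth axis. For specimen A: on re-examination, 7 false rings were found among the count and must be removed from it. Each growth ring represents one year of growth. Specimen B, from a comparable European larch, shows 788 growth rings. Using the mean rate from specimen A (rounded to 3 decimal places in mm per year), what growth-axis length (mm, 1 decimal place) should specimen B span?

Specimen A: true growth ring count = 930 − 7 = 923.
A: Extension rate ≈ 322.0 / 923 = 0.349 mm/year.
B's length ≈ 0.349 × 788 = 275.0 mm.

275.0 mm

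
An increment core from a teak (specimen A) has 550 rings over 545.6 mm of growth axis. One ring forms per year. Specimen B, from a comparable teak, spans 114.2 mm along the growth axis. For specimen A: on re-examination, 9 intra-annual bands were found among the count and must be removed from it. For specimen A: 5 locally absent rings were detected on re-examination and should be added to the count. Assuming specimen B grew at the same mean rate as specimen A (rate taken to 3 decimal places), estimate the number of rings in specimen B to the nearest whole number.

114 rings

Specimen A: correcting the raw count gives 550 − 9 + 5 = 546 true rings.
A: Mean rate = 545.6 mm / 546 years ≈ 0.999 mm/year.
For B, 114.2 / 0.999 = 114.31 years ≈ 114 rings.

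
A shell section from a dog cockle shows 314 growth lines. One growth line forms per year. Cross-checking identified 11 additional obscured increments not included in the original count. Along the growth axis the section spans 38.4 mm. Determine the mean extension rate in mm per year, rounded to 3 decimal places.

True growth line count = 314 + 11 = 325.
Extension rate ≈ 38.4 / 325 = 0.118 mm per year.

0.118 mm per year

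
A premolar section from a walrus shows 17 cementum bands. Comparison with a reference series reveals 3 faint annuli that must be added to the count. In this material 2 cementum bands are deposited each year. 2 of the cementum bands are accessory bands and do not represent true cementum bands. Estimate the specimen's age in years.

9 years

Adjusted count: 17 − 2 + 3 = 18 cementum bands.
Dividing by 2 cementum bands per year: 18 / 2 = 9 years.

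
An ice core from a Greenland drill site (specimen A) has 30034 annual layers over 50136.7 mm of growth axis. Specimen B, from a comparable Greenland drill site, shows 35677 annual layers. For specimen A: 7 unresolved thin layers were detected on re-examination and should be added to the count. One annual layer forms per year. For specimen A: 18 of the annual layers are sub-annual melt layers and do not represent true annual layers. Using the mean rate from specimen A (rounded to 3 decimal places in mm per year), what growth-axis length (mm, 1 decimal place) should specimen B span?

59580.6 mm

Specimen A: adjusted count: 30034 − 18 + 7 = 30023 annual layers.
A: Extension rate ≈ 50136.7 / 30023 = 1.670 mm/year.
B's length ≈ 1.670 × 35677 = 59580.6 mm.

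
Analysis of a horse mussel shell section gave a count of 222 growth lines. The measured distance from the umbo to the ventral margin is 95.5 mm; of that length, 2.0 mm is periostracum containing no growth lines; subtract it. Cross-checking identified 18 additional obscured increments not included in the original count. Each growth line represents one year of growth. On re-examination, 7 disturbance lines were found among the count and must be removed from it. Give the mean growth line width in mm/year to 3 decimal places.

Adjusted count: 222 − 7 + 18 = 233 growth lines.
The growth record spans 95.5 − 2.0 = 93.5 mm.
93.5 mm over 233 years gives 93.5 / 233 ≈ 0.401 mm/year.

0.401 mm/year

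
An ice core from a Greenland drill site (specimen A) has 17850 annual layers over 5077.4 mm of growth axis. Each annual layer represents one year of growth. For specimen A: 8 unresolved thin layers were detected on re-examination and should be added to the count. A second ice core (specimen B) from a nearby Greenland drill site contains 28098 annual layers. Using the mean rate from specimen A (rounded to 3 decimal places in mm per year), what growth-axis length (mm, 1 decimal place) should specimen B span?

Specimen A: after corrections the count is 17850 + 8 = 17858 annual layers.
A: Extension rate ≈ 5077.4 / 17858 = 0.284 mm/year.
Length of B = 0.284 × 28098 = 7979.8 mm.

7979.8 mm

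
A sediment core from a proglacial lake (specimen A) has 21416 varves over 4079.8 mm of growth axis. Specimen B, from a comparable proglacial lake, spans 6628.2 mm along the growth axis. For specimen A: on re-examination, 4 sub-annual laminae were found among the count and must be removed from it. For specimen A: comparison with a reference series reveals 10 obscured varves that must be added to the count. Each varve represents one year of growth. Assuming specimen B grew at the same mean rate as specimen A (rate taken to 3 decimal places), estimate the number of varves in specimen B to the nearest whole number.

Specimen A: correcting the raw count gives 21416 − 4 + 10 = 21422 true varves.
A: 4079.8 mm over 21422 years gives 4079.8 / 21422 ≈ 0.190 mm/year.
B spans 6628.2 / 0.190 = 34885.26 years ≈ 34885 varves.

34885 varves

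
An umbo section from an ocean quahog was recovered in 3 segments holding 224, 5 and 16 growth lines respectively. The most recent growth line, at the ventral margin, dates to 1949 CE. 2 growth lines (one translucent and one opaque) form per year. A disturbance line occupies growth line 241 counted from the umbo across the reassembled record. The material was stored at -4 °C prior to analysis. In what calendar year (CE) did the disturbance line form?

Total growth lines = 224 + 5 + 16 = 245.
245 − 241 = 4 growth lines lie beyond the disturbance line toward the ventral margin.
With 2 growth lines per year, 4 / 2 = 2 years.
Counting back 2 years from 1949 CE places the disturbance line in 1949 − 2 = 1947 CE.

1947 CE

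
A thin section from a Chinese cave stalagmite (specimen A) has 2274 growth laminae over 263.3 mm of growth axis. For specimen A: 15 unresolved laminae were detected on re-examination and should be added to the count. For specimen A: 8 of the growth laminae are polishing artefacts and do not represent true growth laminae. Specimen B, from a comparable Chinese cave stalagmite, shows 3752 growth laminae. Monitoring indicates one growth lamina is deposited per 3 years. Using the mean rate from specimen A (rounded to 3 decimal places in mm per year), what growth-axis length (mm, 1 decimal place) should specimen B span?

427.7 mm

Specimen A: correcting the raw count gives 2274 − 8 + 15 = 2281 true growth laminae.
Specimen A: at 3 years per growth lamina, 2281 × 3 = 6843 years.
A: Extension rate ≈ 263.3 / 6843 = 0.038 mm per year.
Specimen B: 3752 growth laminae at 3 years each span 3752 × 3 = 11256 years. B's length ≈ 0.038 × 11256 = 427.7 mm.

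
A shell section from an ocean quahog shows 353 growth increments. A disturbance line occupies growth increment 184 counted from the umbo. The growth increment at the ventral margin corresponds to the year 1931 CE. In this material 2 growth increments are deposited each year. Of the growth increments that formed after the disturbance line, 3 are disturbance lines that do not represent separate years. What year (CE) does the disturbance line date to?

Between growth increment 184 and the ventral margin there are 353 − 184 = 169 growth increments.
169 − 3 false = 166 true growth increments after the disturbance line.
With 2 growth increments per year, 166 / 2 = 83 years.
The growth increment at the ventral margin is 1931 CE, so the disturbance line dates to 1931 − 83 = 1848 CE.

1848 CE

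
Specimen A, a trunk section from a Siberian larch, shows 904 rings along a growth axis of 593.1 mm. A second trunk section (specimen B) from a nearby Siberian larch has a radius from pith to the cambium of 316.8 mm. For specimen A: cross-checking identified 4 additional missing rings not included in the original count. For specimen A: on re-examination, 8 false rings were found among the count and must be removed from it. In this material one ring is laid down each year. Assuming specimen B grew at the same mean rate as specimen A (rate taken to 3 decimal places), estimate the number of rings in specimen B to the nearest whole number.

481 rings

Specimen A: true ring count = 904 − 8 + 4 = 900.
A: Mean rate = 593.1 mm / 900 years ≈ 0.659 mm/year.
B spans 316.8 / 0.659 = 480.73 years ≈ 481 rings.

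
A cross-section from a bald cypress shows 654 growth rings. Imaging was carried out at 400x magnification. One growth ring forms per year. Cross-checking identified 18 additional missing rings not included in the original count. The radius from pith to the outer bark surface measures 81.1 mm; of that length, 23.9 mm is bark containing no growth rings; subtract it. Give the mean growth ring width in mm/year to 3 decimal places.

After corrections the count is 654 + 18 = 672 growth rings.
The growth record spans 81.1 − 23.9 = 57.2 mm.
Mean rate = 57.2 mm / 672 years ≈ 0.085 mm/year.

0.085 mm/year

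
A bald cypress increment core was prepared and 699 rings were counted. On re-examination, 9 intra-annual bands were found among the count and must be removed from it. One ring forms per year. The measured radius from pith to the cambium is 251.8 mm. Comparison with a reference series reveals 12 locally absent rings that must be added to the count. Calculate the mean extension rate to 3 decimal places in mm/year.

After corrections the count is 699 − 9 + 12 = 702 rings.
Extension rate ≈ 251.8 / 702 = 0.359 mm/year.

0.359 mm/year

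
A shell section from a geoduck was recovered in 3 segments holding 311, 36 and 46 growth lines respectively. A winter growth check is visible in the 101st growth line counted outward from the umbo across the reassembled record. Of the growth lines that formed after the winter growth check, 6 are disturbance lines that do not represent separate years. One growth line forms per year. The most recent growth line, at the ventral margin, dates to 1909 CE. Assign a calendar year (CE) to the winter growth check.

Total growth lines = 311 + 36 + 46 = 393.
393 − 101 = 292 growth lines lie beyond the winter growth check toward the ventral margin.
Removing the 6 false growth lines leaves 292 − 6 = 286 true growth lines beyond the winter growth check.
Counting back 286 years from 1909 CE places the winter growth check in 1909 − 286 = 1623 CE.

1623 CE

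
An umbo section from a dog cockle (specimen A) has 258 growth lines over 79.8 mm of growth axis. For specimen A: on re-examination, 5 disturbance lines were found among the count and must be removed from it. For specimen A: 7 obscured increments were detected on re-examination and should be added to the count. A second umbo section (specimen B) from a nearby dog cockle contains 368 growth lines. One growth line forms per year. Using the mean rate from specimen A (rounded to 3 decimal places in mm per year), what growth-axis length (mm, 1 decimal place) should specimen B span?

113.0 mm

Specimen A: adjusted count: 258 − 5 + 7 = 260 growth lines.
A: Extension rate ≈ 79.8 / 260 = 0.307 mm/yr.
Length of B = 0.307 × 368 = 113.0 mm.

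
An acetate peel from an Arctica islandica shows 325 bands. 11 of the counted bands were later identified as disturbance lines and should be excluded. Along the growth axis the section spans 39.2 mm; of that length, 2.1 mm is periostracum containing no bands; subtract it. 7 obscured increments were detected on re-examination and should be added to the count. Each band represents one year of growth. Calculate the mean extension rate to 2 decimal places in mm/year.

After corrections the count is 325 − 11 + 7 = 321 bands.
The growth record spans 39.2 − 2.1 = 37.1 mm.
37.1 mm over 321 years gives 37.1 / 321 ≈ 0.12 mm/year.

0.12 mm/year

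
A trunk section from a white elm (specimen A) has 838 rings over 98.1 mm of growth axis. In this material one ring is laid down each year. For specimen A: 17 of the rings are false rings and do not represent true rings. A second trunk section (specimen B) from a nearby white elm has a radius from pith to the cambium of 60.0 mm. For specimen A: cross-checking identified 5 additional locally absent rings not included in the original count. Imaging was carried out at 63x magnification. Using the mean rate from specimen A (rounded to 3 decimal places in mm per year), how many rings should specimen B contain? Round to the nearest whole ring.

504 rings

Specimen A: true ring count = 838 − 17 + 5 = 826.
A: Extension rate ≈ 98.1 / 826 = 0.119 mm/yr.
B spans 60.0 / 0.119 = 504.20 years ≈ 504 rings.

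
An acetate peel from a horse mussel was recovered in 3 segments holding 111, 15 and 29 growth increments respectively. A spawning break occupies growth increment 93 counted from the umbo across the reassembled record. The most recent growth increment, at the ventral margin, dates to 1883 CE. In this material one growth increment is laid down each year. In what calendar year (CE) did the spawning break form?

Total growth increments = 111 + 15 + 29 = 155.
The spawning break sits at growth increment 93 from the umbo, so 155 − 93 = 62 growth increments formed after it.
Counting back 62 years from 1883 CE places the spawning break in 1883 − 62 = 1821 CE.

1821 CE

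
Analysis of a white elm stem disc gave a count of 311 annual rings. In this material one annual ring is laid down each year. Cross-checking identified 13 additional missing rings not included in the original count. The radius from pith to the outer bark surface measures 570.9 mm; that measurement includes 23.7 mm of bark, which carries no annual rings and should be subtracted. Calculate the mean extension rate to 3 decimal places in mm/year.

After corrections the count is 311 + 13 = 324 annual rings.
Net length = 570.9 − 23.7 = 547.2 mm.
Mean rate = 547.2 mm / 324 years ≈ 1.689 mm/year.

1.689 mm/year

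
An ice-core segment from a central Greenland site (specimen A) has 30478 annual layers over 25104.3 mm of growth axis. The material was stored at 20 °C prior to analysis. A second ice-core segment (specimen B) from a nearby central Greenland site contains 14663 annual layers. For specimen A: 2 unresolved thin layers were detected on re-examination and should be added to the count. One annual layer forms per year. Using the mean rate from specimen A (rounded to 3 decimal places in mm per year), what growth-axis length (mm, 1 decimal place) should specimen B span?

Specimen A: after corrections the count is 30478 + 2 = 30480 annual layers.
A: 25104.3 mm over 30480 years gives 25104.3 / 30480 ≈ 0.824 mm/year.
For B, 0.824 mm/year × 14663 years = 12082.3 mm.

12082.3 mm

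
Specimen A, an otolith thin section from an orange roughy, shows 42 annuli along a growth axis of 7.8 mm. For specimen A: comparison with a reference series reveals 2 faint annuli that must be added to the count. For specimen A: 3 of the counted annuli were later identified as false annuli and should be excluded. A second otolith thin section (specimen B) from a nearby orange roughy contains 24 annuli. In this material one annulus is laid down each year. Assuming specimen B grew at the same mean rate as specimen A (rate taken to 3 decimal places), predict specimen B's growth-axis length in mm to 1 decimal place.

Specimen A: correcting the raw count gives 42 − 3 + 2 = 41 true annuli.
A: Mean rate = 7.8 mm / 41 years ≈ 0.190 mm per year.
For B, 0.190 mm/year × 24 years = 4.6 mm.

4.6 mm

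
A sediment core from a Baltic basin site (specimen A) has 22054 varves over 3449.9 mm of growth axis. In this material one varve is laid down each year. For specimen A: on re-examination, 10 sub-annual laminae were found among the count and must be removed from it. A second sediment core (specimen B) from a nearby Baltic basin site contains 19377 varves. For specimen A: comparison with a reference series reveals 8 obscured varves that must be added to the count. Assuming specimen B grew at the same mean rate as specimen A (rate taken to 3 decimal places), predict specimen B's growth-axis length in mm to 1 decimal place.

Specimen A: after corrections the count is 22054 − 10 + 8 = 22052 varves.
A: Mean rate = 3449.9 mm / 22052 years ≈ 0.156 mm per year.
B's length ≈ 0.156 × 19377 = 3022.8 mm.

3022.8 mm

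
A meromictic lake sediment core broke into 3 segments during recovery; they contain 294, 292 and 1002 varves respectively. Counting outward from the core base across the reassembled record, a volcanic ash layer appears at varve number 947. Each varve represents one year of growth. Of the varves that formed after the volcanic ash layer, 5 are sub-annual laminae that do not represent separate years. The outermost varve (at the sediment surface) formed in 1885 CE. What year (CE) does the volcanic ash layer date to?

Total varves = 294 + 292 + 1002 = 1588.
1588 − 947 = 641 varves lie beyond the volcanic ash layer toward the sediment surface.
Removing the 5 false varves leaves 641 − 5 = 636 true varves beyond the volcanic ash layer.
1885 − 636 = 1249 CE.

1249 CE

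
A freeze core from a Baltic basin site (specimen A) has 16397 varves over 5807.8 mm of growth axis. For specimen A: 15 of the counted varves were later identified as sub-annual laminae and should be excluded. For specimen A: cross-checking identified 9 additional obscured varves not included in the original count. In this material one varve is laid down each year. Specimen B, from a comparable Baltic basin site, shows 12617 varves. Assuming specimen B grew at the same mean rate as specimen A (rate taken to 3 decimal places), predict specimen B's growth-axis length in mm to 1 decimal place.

Specimen A: correcting the raw count gives 16397 − 15 + 9 = 16391 true varves.
A: Mean rate = 5807.8 mm / 16391 years ≈ 0.354 mm per year.
B's length ≈ 0.354 × 12617 = 4466.4 mm.

4466.4 mm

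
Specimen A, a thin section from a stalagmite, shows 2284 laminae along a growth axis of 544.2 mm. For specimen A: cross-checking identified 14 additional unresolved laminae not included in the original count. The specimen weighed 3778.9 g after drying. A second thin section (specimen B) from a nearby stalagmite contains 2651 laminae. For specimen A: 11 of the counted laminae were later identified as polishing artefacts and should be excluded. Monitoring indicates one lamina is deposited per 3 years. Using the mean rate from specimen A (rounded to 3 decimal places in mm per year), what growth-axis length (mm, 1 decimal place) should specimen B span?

628.3 mm

Specimen A: correcting the raw count gives 2284 − 11 + 14 = 2287 true laminae.
Specimen A: 2287 laminae at 3 years each span 2287 × 3 = 6861 years.
A: Mean rate = 544.2 mm / 6861 years ≈ 0.079 mm per year.
Specimen B: at 3 years per lamina, 2651 × 3 = 7953 years. Length of B = 0.079 × 7953 = 628.3 mm.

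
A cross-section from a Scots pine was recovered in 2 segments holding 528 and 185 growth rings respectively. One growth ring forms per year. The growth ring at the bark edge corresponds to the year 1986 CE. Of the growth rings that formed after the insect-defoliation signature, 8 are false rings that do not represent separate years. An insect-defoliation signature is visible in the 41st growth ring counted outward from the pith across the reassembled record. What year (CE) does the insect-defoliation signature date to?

1322 CE

Total growth rings = 528 + 185 = 713.
Between growth ring 41 and the bark edge there are 713 − 41 = 672 growth rings.
Removing the 8 false growth rings leaves 672 − 8 = 664 true growth rings beyond the insect-defoliation signature.
1986 − 664 = 1322 CE.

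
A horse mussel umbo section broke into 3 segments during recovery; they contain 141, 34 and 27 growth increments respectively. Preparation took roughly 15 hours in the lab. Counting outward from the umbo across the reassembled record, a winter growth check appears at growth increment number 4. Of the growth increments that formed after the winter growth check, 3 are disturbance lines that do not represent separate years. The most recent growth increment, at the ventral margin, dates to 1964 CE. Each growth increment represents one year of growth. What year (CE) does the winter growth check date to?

1769 CE

Total growth increments = 141 + 34 + 27 = 202.
The winter growth check sits at growth increment 4 from the umbo, so 202 − 4 = 198 growth increments formed after it.
Excluding 3 false growth increments: 198 − 3 = 195.
1964 − 195 = 1769 CE.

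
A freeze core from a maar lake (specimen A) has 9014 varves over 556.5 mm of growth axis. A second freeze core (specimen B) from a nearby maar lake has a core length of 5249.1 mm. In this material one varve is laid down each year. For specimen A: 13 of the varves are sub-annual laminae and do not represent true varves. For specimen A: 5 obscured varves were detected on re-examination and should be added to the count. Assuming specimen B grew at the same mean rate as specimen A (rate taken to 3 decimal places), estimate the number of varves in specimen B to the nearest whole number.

Specimen A: correcting the raw count gives 9014 − 13 + 5 = 9006 true varves.
A: Mean rate = 556.5 mm / 9006 years ≈ 0.062 mm per year.
B spans 5249.1 / 0.062 = 84662.90 years ≈ 84663 varves.

84663 varves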